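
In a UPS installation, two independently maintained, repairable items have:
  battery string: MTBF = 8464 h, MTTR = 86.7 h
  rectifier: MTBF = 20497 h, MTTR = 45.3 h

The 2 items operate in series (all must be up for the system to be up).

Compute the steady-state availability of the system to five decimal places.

A(battery string) = MTBF/(MTBF+MTTR) = 8464/(8464+86.7) = 0.989860
A(rectifier) = MTBF/(MTBF+MTTR) = 20497/(20497+45.3) = 0.997795
Series availability: 0.989860 × 0.997795 = 0.98768

0.98768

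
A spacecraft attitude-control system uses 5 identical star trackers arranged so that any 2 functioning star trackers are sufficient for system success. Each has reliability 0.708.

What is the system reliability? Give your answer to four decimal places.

0.9721

R = Σ_{i=2}^{5} C(5,i) p^i (1−p)^{5−i} with p = 0.708
C(5,2)·0.708^2·0.292^3 = 0.124800
C(5,3)·0.708^3·0.292^2 = 0.302598
C(5,4)·0.708^4·0.292^1 = 0.366848
C(5,5)·0.708^5·0.292^0 = 0.177896
Sum = 0.9721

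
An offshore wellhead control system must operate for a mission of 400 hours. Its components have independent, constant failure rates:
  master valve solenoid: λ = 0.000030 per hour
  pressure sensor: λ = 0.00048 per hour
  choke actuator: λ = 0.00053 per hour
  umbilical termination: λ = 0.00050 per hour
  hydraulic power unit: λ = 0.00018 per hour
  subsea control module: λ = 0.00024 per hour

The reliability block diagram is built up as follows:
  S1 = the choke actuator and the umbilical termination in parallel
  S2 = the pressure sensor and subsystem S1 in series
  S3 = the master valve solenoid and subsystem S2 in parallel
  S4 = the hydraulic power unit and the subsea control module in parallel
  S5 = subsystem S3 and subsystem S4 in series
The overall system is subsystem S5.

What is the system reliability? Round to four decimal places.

0.9912

R(master valve solenoid) = exp(−0.000030 × 400) = 0.988072
R(pressure sensor) = exp(−0.00048 × 400) = 0.825307
R(choke actuator) = exp(−0.00053 × 400) = 0.808965
R(umbilical termination) = exp(−0.00050 × 400) = 0.818731
R(hydraulic power unit) = exp(−0.00018 × 400) = 0.930531
R(subsea control module) = exp(−0.00024 × 400) = 0.908464
Parallel (choke actuator and umbilical termination): 1 − (1 − 0.808965)(1 − 0.818731) = 0.965371
Series (pressure sensor and [0.965371]): 0.825307 × 0.965371 = 0.796727
Parallel (master valve solenoid and [0.796727]): 1 − (1 − 0.988072)(1 − 0.796727) = 0.997575
Parallel (hydraulic power unit and subsea control module): 1 − (1 − 0.930531)(1 − 0.908464) = 0.993641
Series ([0.997575] and [0.993641]): 0.997575 × 0.993641 = 0.9912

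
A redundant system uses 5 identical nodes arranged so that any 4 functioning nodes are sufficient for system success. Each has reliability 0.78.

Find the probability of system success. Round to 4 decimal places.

R = Σ_{i=4}^{5} C(5,i) p^i (1−p)^{5−i} with p = 0.78
C(5,4)·0.78^4·0.22^1 = 0.407166
C(5,5)·0.78^5·0.22^0 = 0.288717
Sum = 0.6959

0.6959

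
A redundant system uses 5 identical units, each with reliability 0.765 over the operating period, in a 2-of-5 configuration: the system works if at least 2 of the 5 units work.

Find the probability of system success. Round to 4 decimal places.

R = Σ_{i=2}^{5} C(5,i) p^i (1−p)^{5−i} with p = 0.765
C(5,2)·0.765^2·0.235^3 = 0.075950
C(5,3)·0.765^3·0.235^2 = 0.247241
C(5,4)·0.765^4·0.235^1 = 0.402424
C(5,5)·0.765^5·0.235^0 = 0.262004
Sum = 0.9876

0.9876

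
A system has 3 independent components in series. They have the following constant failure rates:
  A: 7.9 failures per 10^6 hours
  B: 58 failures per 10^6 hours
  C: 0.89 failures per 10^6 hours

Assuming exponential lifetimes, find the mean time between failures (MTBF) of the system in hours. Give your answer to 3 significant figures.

15000

Series of exponential components: λ_sys = Σ λ_i
λ_sys = 0.0000079 + 0.000058 + 0.00000089 = 6.6790e-05 /h
MTBF = 1 / λ_sys = 15000 h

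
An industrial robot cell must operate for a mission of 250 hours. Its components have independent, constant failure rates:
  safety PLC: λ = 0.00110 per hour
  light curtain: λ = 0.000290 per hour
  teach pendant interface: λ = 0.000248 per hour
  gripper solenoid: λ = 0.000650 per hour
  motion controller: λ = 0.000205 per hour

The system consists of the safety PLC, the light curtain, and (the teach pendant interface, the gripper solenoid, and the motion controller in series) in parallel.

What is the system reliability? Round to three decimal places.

R(safety PLC) = exp(−0.00110 × 250) = 0.75957
R(light curtain) = exp(−0.000290 × 250) = 0.93007
R(teach pendant interface) = exp(−0.000248 × 250) = 0.93988
R(gripper solenoid) = exp(−0.000650 × 250) = 0.85002
R(motion controller) = exp(−0.000205 × 250) = 0.95004
Series (teach pendant interface, gripper solenoid, and motion controller): 0.93988 × 0.85002 × 0.95004 = 0.75900
Parallel (safety PLC, light curtain, and [0.75900]): 1 − (1 − 0.75957)(1 − 0.93007)(1 − 0.75900) = 0.996

0.996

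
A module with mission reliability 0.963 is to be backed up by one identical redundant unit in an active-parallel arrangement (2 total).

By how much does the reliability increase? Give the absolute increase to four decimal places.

0.0356

R_before = 0.963
R_after = 1 − (1 − 0.963)^2 = 0.9986
ΔR = 0.9986 − 0.963 = 0.0356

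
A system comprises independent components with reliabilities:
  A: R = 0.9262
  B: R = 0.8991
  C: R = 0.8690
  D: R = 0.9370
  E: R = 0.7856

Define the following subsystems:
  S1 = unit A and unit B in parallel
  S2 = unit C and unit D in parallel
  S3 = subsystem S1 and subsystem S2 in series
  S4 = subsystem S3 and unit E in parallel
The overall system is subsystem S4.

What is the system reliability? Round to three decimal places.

Parallel (A and B): 1 − (1 − 0.92620)(1 − 0.89910) = 0.99255
Parallel (C and D): 1 − (1 − 0.86900)(1 − 0.93700) = 0.99175
Series ([0.99255] and [0.99175]): 0.99255 × 0.99175 = 0.98436
Parallel ([0.98436] and E): 1 − (1 − 0.98436)(1 − 0.78560) = 0.997

0.997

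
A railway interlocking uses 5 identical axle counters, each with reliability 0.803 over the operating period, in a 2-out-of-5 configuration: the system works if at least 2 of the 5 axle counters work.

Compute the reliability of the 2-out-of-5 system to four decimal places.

0.9937

R = Σ_{i=2}^{5} C(5,i) p^i (1−p)^{5−i} with p = 0.803
C(5,2)·0.803^2·0.197^3 = 0.049298
C(5,3)·0.803^3·0.197^2 = 0.200946
C(5,4)·0.803^4·0.197^1 = 0.409542
C(5,5)·0.803^5·0.197^0 = 0.333870
Sum = 0.9937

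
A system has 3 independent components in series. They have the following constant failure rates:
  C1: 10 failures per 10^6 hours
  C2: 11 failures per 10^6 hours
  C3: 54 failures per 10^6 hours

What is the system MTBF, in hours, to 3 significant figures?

Series of exponential components: λ_sys = Σ λ_i
λ_sys = 0.000010 + 0.000011 + 0.000054 = 7.5000e-05 /h
MTBF = 1 / λ_sys = 13300 h

13300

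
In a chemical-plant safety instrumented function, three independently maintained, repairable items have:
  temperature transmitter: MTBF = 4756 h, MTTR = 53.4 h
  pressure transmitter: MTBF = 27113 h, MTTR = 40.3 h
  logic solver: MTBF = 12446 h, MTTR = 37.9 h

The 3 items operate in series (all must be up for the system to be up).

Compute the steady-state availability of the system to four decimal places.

0.9844

A(temperature transmitter) = MTBF/(MTBF+MTTR) = 4756/(4756+53.4) = 0.988897
A(pressure transmitter) = MTBF/(MTBF+MTTR) = 27113/(27113+40.3) = 0.998516
A(logic solver) = MTBF/(MTBF+MTTR) = 12446/(12446+37.9) = 0.996964
Series availability: 0.988897 × 0.998516 × 0.996964 = 0.9844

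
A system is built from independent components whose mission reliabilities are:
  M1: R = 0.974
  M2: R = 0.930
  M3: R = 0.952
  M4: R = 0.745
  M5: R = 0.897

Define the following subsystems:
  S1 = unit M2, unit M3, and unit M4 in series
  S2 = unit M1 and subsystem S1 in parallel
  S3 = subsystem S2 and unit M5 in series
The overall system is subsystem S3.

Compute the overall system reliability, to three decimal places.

0.889

Series (M2, M3, and M4): 0.93000 × 0.95200 × 0.74500 = 0.65959
Parallel (M1 and [0.65959]): 1 − (1 − 0.97400)(1 − 0.65959) = 0.99115
Series ([0.99115] and M5): 0.99115 × 0.89700 = 0.889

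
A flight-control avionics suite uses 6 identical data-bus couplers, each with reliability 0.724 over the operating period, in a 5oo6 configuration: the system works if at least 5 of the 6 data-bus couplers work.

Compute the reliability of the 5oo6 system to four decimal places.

R = Σ_{i=5}^{6} C(6,i) p^i (1−p)^{6−i} with p = 0.724
C(6,5)·0.724^5·0.276^1 = 0.329422
C(6,6)·0.724^6·0.276^0 = 0.144023
Sum = 0.4734

0.4734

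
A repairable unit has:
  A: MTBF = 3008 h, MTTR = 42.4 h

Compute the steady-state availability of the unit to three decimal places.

0.986

A(A) = MTBF/(MTBF+MTTR) = 3008/(3008+42.4) = 0.986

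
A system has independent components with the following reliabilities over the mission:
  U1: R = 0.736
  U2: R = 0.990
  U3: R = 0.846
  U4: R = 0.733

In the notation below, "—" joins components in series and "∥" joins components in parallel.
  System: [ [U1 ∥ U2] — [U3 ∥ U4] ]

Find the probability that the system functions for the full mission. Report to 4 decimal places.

0.9564

Parallel (U1 and U2): 1 − (1 − 0.736000)(1 − 0.990000) = 0.997360
Parallel (U3 and U4): 1 − (1 − 0.846000)(1 − 0.733000) = 0.958882
Series ([0.997360] and [0.958882]): 0.997360 × 0.958882 = 0.9564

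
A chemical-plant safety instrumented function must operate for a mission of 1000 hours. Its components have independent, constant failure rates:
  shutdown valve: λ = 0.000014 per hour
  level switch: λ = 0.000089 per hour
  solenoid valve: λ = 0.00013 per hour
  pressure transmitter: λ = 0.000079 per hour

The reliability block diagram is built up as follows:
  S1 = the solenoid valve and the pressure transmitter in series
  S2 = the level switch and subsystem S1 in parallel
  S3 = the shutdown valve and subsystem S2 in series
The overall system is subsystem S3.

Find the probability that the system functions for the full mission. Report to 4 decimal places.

0.9703

R(shutdown valve) = exp(−0.000014 × 1000) = 0.986098
R(level switch) = exp(−0.000089 × 1000) = 0.914846
R(solenoid valve) = exp(−0.00013 × 1000) = 0.878095
R(pressure transmitter) = exp(−0.000079 × 1000) = 0.924040
Series (solenoid valve and pressure transmitter): 0.878095 × 0.924040 = 0.811395
Parallel (level switch and [0.811395]): 1 − (1 − 0.914846)(1 − 0.811395) = 0.983940
Series (shutdown valve and [0.983940]): 0.986098 × 0.983940 = 0.9703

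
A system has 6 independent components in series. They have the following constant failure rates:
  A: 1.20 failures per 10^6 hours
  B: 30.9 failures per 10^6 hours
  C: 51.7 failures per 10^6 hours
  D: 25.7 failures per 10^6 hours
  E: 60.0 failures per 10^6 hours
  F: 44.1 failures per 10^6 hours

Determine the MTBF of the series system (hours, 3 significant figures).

4680

Series of exponential components: λ_sys = Σ λ_i
λ_sys = 0.00000120 + 0.0000309 + 0.0000517 + 0.0000257 + 0.0000600 + 0.0000441 = 2.1360e-04 /h
MTBF = 1 / λ_sys = 4680 h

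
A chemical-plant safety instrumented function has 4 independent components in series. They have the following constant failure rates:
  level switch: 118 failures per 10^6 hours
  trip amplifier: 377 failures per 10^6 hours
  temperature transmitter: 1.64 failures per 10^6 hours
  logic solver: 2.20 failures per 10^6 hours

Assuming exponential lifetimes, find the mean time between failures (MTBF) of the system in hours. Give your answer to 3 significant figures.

Series of exponential components: λ_sys = Σ λ_i
λ_sys = 0.000118 + 0.000377 + 0.00000164 + 0.00000220 = 4.9884e-04 /h
MTBF = 1 / λ_sys = 2000 h

2000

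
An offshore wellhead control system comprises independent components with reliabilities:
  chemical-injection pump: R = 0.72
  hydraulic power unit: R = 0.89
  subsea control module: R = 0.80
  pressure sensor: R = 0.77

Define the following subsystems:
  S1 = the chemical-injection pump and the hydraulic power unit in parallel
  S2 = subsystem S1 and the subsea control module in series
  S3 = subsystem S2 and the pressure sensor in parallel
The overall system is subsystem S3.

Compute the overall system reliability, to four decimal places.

Parallel (chemical-injection pump and hydraulic power unit): 1 − (1 − 0.720000)(1 − 0.890000) = 0.969200
Series ([0.969200] and subsea control module): 0.969200 × 0.800000 = 0.775360
Parallel ([0.775360] and pressure sensor): 1 − (1 − 0.775360)(1 − 0.770000) = 0.9483

0.9483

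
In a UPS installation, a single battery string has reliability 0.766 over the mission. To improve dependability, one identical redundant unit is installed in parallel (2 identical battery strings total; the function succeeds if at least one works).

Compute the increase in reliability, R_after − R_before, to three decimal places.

R_before = 0.766
R_after = 1 − (1 − 0.766)^2 = 0.945
ΔR = 0.945 − 0.766 = 0.179

0.179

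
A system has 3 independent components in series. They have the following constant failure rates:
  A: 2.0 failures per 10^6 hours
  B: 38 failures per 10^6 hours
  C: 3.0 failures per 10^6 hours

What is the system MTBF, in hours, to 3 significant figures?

Series of exponential components: λ_sys = Σ λ_i
λ_sys = 0.0000020 + 0.000038 + 0.0000030 = 4.3000e-05 /h
MTBF = 1 / λ_sys = 23300 h

23300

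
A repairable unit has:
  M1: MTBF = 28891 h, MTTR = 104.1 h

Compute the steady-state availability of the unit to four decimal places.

0.9964

A(M1) = MTBF/(MTBF+MTTR) = 28891/(28891+104.1) = 0.9964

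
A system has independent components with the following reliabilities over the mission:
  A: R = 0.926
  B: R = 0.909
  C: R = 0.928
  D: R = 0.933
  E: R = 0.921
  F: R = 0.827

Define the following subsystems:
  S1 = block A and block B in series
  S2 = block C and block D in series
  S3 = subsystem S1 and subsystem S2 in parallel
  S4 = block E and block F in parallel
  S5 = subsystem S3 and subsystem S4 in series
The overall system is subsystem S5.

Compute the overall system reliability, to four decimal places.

Series (A and B): 0.926000 × 0.909000 = 0.841734
Series (C and D): 0.928000 × 0.933000 = 0.865824
Parallel ([0.841734] and [0.865824]): 1 − (1 − 0.841734)(1 − 0.865824) = 0.978765
Parallel (E and F): 1 − (1 − 0.921000)(1 − 0.827000) = 0.986333
Series ([0.978765] and [0.986333]): 0.978765 × 0.986333 = 0.9654

0.9654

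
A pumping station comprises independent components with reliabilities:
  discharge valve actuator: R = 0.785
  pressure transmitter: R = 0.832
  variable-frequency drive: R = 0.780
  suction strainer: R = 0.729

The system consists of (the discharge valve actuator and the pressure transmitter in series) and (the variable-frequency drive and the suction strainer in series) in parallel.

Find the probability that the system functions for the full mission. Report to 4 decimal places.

0.8504

Series (discharge valve actuator and pressure transmitter): 0.785000 × 0.832000 = 0.653120
Series (variable-frequency drive and suction strainer): 0.780000 × 0.729000 = 0.568620
Parallel ([0.653120] and [0.568620]): 1 − (1 − 0.653120)(1 − 0.568620) = 0.8504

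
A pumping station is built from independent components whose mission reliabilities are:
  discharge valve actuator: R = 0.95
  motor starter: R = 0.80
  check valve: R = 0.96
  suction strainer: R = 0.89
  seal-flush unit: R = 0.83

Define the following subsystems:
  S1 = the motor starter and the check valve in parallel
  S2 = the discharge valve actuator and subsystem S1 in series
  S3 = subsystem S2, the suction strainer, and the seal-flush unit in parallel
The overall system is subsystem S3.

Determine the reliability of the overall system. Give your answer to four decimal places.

Parallel (motor starter and check valve): 1 − (1 − 0.800000)(1 − 0.960000) = 0.992000
Series (discharge valve actuator and [0.992000]): 0.950000 × 0.992000 = 0.942400
Parallel ([0.942400], suction strainer, and seal-flush unit): 1 − (1 − 0.942400)(1 − 0.890000)(1 − 0.830000) = 0.9989

0.9989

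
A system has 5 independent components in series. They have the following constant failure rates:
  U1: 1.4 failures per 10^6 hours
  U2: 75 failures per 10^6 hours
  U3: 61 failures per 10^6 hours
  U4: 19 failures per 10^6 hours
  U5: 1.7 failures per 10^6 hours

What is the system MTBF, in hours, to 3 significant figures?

Series of exponential components: λ_sys = Σ λ_i
λ_sys = 0.0000014 + 0.000075 + 0.000061 + 0.000019 + 0.0000017 = 1.5810e-04 /h
MTBF = 1 / λ_sys = 6330 h

6330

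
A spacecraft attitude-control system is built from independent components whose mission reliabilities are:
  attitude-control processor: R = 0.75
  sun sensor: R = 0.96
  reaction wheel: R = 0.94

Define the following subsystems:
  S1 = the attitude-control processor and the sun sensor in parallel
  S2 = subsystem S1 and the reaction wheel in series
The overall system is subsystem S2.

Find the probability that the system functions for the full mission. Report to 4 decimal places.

Parallel (attitude-control processor and sun sensor): 1 − (1 − 0.750000)(1 − 0.960000) = 0.990000
Series ([0.990000] and reaction wheel): 0.990000 × 0.940000 = 0.9306

0.9306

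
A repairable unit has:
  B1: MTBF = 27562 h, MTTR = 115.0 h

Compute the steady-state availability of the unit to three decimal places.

0.996

A(B1) = MTBF/(MTBF+MTTR) = 27562/(27562+115.0) = 0.996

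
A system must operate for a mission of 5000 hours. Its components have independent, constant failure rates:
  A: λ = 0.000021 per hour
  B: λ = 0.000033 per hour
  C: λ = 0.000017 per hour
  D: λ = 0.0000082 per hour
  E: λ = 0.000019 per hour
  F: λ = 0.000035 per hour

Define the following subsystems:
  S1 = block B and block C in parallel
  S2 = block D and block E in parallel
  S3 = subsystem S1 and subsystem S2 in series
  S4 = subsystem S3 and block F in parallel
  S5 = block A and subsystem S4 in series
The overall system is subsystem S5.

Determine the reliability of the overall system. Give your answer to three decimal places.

0.898

R(A) = exp(−0.000021 × 5000) = 0.90032
R(B) = exp(−0.000033 × 5000) = 0.84789
R(C) = exp(−0.000017 × 5000) = 0.91851
R(D) = exp(−0.0000082 × 5000) = 0.95983
R(E) = exp(−0.000019 × 5000) = 0.90937
R(F) = exp(−0.000035 × 5000) = 0.83946
Parallel (B and C): 1 − (1 − 0.84789)(1 − 0.91851) = 0.98760
Parallel (D and E): 1 − (1 − 0.95983)(1 − 0.90937) = 0.99636
Series ([0.98760] and [0.99636]): 0.98760 × 0.99636 = 0.98401
Parallel ([0.98401] and F): 1 − (1 − 0.98401)(1 − 0.83946) = 0.99743
Series (A and [0.99743]): 0.90032 × 0.99743 = 0.898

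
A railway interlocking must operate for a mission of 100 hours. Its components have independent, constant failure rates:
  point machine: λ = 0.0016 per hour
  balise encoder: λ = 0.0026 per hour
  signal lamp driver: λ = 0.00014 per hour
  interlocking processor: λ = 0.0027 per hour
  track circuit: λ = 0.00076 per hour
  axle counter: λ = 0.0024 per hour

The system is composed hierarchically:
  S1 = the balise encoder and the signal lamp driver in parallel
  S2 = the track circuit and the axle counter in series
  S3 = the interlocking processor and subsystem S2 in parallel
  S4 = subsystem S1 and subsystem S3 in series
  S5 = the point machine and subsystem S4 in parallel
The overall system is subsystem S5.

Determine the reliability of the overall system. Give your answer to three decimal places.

0.990

R(point machine) = exp(−0.0016 × 100) = 0.85214
R(balise encoder) = exp(−0.0026 × 100) = 0.77105
R(signal lamp driver) = exp(−0.00014 × 100) = 0.98610
R(interlocking processor) = exp(−0.0027 × 100) = 0.76338
R(track circuit) = exp(−0.00076 × 100) = 0.92682
R(axle counter) = exp(−0.0024 × 100) = 0.78663
Parallel (balise encoder and signal lamp driver): 1 − (1 − 0.77105)(1 − 0.98610) = 0.99682
Series (track circuit and axle counter): 0.92682 × 0.78663 = 0.72906
Parallel (interlocking processor and [0.72906]): 1 − (1 − 0.76338)(1 − 0.72906) = 0.93589
Series ([0.99682] and [0.93589]): 0.99682 × 0.93589 = 0.93291
Parallel (point machine and [0.93291]): 1 − (1 − 0.85214)(1 − 0.93291) = 0.990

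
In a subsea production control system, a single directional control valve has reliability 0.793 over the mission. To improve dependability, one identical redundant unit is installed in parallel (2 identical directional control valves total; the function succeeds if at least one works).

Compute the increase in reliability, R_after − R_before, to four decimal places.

R_before = 0.793
R_after = 1 − (1 − 0.793)^2 = 0.9572
ΔR = 0.9572 − 0.793 = 0.1642

0.1642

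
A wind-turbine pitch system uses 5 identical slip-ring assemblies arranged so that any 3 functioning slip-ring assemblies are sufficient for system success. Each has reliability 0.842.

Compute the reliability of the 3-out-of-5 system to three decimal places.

R = Σ_{i=3}^{5} C(5,i) p^i (1−p)^{5−i} with p = 0.842
C(5,3)·0.842^3·0.158^2 = 0.14902
C(5,4)·0.842^4·0.158^1 = 0.39708
C(5,5)·0.842^5·0.158^0 = 0.42321
Sum = 0.969

0.969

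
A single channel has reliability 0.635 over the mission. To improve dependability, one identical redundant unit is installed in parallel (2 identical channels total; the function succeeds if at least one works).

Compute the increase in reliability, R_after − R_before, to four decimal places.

R_before = 0.635
R_after = 1 − (1 − 0.635)^2 = 0.8668
ΔR = 0.8668 − 0.635 = 0.2318

0.2318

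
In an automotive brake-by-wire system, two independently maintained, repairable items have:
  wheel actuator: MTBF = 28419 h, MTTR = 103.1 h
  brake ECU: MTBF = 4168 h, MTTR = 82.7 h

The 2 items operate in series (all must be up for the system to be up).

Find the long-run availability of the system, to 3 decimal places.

A(wheel actuator) = MTBF/(MTBF+MTTR) = 28419/(28419+103.1) = 0.996385
A(brake ECU) = MTBF/(MTBF+MTTR) = 4168/(4168+82.7) = 0.980544
Series availability: 0.996385 × 0.980544 = 0.977

0.977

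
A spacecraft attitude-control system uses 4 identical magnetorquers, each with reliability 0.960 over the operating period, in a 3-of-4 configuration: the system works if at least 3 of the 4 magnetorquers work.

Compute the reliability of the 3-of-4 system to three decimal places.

0.991

R = Σ_{i=3}^{4} C(4,i) p^i (1−p)^{4−i} with p = 0.960
C(4,3)·0.960^3·0.040^1 = 0.14156
C(4,4)·0.960^4·0.040^0 = 0.84935
Sum = 0.991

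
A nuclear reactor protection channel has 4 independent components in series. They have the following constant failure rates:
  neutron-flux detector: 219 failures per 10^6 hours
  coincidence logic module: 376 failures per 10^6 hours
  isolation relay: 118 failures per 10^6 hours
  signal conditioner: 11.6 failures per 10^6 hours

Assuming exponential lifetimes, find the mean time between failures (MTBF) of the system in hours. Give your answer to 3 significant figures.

1380

Series of exponential components: λ_sys = Σ λ_i
λ_sys = 0.000219 + 0.000376 + 0.000118 + 0.0000116 = 7.2460e-04 /h
MTBF = 1 / λ_sys = 1380 h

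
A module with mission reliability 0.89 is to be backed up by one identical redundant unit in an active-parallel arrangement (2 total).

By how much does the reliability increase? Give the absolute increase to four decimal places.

0.0979

R_before = 0.89
R_after = 1 − (1 − 0.89)^2 = 0.9879
ΔR = 0.9879 − 0.89 = 0.0979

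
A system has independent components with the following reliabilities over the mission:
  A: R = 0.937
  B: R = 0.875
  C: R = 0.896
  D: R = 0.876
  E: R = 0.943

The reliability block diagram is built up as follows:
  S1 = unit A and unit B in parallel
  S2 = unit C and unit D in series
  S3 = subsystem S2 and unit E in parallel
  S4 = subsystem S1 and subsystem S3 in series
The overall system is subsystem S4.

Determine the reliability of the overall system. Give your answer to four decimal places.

0.9800

Parallel (A and B): 1 − (1 − 0.937000)(1 − 0.875000) = 0.992125
Series (C and D): 0.896000 × 0.876000 = 0.784896
Parallel ([0.784896] and E): 1 − (1 − 0.784896)(1 − 0.943000) = 0.987739
Series ([0.992125] and [0.987739]): 0.992125 × 0.987739 = 0.9800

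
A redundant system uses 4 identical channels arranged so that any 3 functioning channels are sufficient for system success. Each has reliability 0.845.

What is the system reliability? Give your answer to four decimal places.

0.8839

R = Σ_{i=3}^{4} C(4,i) p^i (1−p)^{4−i} with p = 0.845
C(4,3)·0.845^3·0.155^1 = 0.374078
C(4,4)·0.845^4·0.155^0 = 0.509832
Sum = 0.8839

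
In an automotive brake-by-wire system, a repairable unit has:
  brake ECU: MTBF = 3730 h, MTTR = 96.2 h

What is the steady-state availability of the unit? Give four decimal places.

A(brake ECU) = MTBF/(MTBF+MTTR) = 3730/(3730+96.2) = 0.9749

0.9749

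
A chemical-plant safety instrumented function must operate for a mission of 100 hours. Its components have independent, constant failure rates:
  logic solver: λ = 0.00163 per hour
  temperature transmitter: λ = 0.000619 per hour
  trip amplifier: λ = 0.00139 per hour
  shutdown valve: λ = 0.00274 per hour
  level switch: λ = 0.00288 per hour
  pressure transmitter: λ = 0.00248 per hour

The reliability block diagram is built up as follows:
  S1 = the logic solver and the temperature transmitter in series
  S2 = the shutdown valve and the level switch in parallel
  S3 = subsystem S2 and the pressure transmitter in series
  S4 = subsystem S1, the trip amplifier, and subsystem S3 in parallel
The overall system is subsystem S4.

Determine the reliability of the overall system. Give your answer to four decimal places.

0.9930

R(logic solver) = exp(−0.00163 × 100) = 0.849591
R(temperature transmitter) = exp(−0.000619 × 100) = 0.939977
R(trip amplifier) = exp(−0.00139 × 100) = 0.870228
R(shutdown valve) = exp(−0.00274 × 100) = 0.760332
R(level switch) = exp(−0.00288 × 100) = 0.749762
R(pressure transmitter) = exp(−0.00248 × 100) = 0.780360
Series (logic solver and temperature transmitter): 0.849591 × 0.939977 = 0.798596
Parallel (shutdown valve and level switch): 1 − (1 − 0.760332)(1 − 0.749762) = 0.940026
Series ([0.940026] and pressure transmitter): 0.940026 × 0.780360 = 0.733559
Parallel ([0.798596], trip amplifier, and [0.733559]): 1 − (1 − 0.798596)(1 − 0.870228)(1 − 0.733559) = 0.9930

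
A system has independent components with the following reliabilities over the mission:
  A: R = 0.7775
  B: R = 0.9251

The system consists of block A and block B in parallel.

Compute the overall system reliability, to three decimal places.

0.983

Parallel (A and B): 1 − (1 − 0.77750)(1 − 0.92510) = 0.983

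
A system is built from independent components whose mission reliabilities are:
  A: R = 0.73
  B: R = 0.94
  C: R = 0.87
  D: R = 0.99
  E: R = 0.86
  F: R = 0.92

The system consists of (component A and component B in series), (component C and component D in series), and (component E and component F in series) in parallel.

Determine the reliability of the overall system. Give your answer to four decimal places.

Series (A and B): 0.730000 × 0.940000 = 0.686200
Series (C and D): 0.870000 × 0.990000 = 0.861300
Series (E and F): 0.860000 × 0.920000 = 0.791200
Parallel ([0.686200], [0.861300], and [0.791200]): 1 − (1 − 0.686200)(1 − 0.861300)(1 − 0.791200) = 0.9909

0.9909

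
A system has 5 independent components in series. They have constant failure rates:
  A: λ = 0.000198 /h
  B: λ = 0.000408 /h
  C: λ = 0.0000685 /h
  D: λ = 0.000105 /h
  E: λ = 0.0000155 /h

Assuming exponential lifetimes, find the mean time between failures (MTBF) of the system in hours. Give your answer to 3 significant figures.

1260

Series of exponential components: λ_sys = Σ λ_i
λ_sys = 0.000198 + 0.000408 + 0.0000685 + 0.000105 + 0.0000155 = 7.9500e-04 /h
MTBF = 1 / λ_sys = 1260 h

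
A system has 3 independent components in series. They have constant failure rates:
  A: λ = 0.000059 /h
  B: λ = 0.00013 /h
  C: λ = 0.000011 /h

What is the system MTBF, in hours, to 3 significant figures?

5000

Series of exponential components: λ_sys = Σ λ_i
λ_sys = 0.000059 + 0.00013 + 0.000011 = 2.0000e-04 /h
MTBF = 1 / λ_sys = 5000 h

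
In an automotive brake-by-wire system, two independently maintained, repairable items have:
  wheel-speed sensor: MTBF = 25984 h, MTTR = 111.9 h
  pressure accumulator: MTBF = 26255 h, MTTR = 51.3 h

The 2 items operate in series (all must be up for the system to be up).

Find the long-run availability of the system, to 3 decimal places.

A(wheel-speed sensor) = MTBF/(MTBF+MTTR) = 25984/(25984+111.9) = 0.995712
A(pressure accumulator) = MTBF/(MTBF+MTTR) = 26255/(26255+51.3) = 0.998050
Series availability: 0.995712 × 0.998050 = 0.994

0.994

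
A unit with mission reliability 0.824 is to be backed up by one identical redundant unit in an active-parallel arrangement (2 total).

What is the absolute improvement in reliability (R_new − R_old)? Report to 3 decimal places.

R_before = 0.824
R_after = 1 − (1 − 0.824)^2 = 0.969
ΔR = 0.969 − 0.824 = 0.145

0.145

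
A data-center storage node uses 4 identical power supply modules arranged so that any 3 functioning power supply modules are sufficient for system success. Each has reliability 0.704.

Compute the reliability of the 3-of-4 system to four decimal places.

0.6587

R = Σ_{i=3}^{4} C(4,i) p^i (1−p)^{4−i} with p = 0.704
C(4,3)·0.704^3·0.296^1 = 0.413114
C(4,4)·0.704^4·0.296^0 = 0.245635
Sum = 0.6587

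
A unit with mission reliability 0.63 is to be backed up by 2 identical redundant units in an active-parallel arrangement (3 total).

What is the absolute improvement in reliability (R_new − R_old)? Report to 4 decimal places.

0.3193

R_before = 0.63
R_after = 1 − (1 − 0.63)^3 = 0.9493
ΔR = 0.9493 − 0.63 = 0.3193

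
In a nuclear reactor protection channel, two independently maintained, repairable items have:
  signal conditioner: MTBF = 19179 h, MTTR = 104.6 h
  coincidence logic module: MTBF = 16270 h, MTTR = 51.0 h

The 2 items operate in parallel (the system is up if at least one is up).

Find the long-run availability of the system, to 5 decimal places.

A(signal conditioner) = MTBF/(MTBF+MTTR) = 19179/(19179+104.6) = 0.994576
A(coincidence logic module) = MTBF/(MTBF+MTTR) = 16270/(16270+51.0) = 0.996875
Parallel availability: 1 − (1 − 0.994576)(1 − 0.996875) = 0.99998

0.99998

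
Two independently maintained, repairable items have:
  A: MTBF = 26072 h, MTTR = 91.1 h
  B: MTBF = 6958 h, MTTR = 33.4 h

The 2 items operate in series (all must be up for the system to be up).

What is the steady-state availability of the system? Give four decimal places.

A(A) = MTBF/(MTBF+MTTR) = 26072/(26072+91.1) = 0.996518
A(B) = MTBF/(MTBF+MTTR) = 6958/(6958+33.4) = 0.995223
Series availability: 0.996518 × 0.995223 = 0.9918

0.9918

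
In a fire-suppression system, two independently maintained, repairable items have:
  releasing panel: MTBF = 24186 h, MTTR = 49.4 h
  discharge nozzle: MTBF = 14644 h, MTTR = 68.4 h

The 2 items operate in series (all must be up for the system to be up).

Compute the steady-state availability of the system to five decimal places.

0.99332

A(releasing panel) = MTBF/(MTBF+MTTR) = 24186/(24186+49.4) = 0.997962
A(discharge nozzle) = MTBF/(MTBF+MTTR) = 14644/(14644+68.4) = 0.995351
Series availability: 0.997962 × 0.995351 = 0.99332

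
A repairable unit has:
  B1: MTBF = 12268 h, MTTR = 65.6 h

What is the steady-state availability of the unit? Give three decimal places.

A(B1) = MTBF/(MTBF+MTTR) = 12268/(12268+65.6) = 0.995

0.995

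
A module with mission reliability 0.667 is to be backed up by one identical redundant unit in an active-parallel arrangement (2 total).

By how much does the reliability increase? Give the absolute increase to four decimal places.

R_before = 0.667
R_after = 1 − (1 − 0.667)^2 = 0.8891
ΔR = 0.8891 − 0.667 = 0.2221

0.2221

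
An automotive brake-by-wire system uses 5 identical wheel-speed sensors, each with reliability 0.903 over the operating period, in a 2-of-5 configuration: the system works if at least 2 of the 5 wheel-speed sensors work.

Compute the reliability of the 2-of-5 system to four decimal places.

R = Σ_{i=2}^{5} C(5,i) p^i (1−p)^{5−i} with p = 0.903
C(5,2)·0.903^2·0.097^3 = 0.007442
C(5,3)·0.903^3·0.097^2 = 0.069280
C(5,4)·0.903^4·0.097^1 = 0.322473
C(5,5)·0.903^5·0.097^0 = 0.600397
Sum = 0.9996

0.9996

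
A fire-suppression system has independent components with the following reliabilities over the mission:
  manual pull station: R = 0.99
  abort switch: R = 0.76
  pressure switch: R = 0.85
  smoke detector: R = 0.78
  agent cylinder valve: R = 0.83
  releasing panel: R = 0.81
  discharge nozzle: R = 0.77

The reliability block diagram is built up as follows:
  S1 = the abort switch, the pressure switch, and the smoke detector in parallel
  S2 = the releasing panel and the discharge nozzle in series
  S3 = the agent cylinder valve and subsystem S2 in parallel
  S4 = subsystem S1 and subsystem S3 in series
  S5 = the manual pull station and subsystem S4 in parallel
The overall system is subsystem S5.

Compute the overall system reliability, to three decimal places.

0.999

Parallel (abort switch, pressure switch, and smoke detector): 1 − (1 − 0.76000)(1 − 0.85000)(1 − 0.78000) = 0.99208
Series (releasing panel and discharge nozzle): 0.81000 × 0.77000 = 0.62370
Parallel (agent cylinder valve and [0.62370]): 1 − (1 − 0.83000)(1 − 0.62370) = 0.93603
Series ([0.99208] and [0.93603]): 0.99208 × 0.93603 = 0.92862
Parallel (manual pull station and [0.92862]): 1 − (1 − 0.99000)(1 − 0.92862) = 0.999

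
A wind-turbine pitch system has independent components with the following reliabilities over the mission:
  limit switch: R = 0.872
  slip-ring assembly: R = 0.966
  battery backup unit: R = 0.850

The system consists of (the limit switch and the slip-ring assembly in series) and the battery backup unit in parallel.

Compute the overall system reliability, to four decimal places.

0.9764

Series (limit switch and slip-ring assembly): 0.872000 × 0.966000 = 0.842352
Parallel ([0.842352] and battery backup unit): 1 − (1 − 0.842352)(1 − 0.850000) = 0.9764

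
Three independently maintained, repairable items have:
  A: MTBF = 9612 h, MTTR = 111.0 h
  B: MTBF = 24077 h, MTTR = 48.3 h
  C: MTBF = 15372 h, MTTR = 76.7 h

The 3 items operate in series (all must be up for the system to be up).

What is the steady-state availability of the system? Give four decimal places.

A(A) = MTBF/(MTBF+MTTR) = 9612/(9612+111.0) = 0.988584
A(B) = MTBF/(MTBF+MTTR) = 24077/(24077+48.3) = 0.997998
A(C) = MTBF/(MTBF+MTTR) = 15372/(15372+76.7) = 0.995035
Series availability: 0.988584 × 0.997998 × 0.995035 = 0.9817

0.9817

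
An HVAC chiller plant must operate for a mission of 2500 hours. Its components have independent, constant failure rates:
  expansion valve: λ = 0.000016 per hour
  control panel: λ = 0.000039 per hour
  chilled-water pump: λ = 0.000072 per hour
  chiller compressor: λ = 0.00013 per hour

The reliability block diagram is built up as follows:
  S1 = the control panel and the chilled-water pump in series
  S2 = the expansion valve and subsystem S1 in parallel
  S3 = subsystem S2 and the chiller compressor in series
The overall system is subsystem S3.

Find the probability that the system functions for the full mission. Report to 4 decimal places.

0.7157

R(expansion valve) = exp(−0.000016 × 2500) = 0.960789
R(control panel) = exp(−0.000039 × 2500) = 0.907102
R(chilled-water pump) = exp(−0.000072 × 2500) = 0.835270
R(chiller compressor) = exp(−0.00013 × 2500) = 0.722527
Series (control panel and chilled-water pump): 0.907102 × 0.835270 = 0.757675
Parallel (expansion valve and [0.757675]): 1 − (1 − 0.960789)(1 − 0.757675) = 0.990498
Series ([0.990498] and chiller compressor): 0.990498 × 0.722527 = 0.7157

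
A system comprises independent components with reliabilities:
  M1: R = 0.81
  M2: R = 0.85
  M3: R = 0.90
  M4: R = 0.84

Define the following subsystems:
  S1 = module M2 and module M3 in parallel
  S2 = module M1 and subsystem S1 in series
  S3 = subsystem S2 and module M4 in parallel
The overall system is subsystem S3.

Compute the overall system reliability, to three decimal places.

Parallel (M2 and M3): 1 − (1 − 0.85000)(1 − 0.90000) = 0.98500
Series (M1 and [0.98500]): 0.81000 × 0.98500 = 0.79785
Parallel ([0.79785] and M4): 1 − (1 − 0.79785)(1 − 0.84000) = 0.968

0.968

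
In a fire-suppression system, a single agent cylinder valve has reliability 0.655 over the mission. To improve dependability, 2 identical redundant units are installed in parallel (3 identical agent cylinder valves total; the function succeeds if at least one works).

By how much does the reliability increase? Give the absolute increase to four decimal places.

0.3039

R_before = 0.655
R_after = 1 − (1 − 0.655)^3 = 0.9589
ΔR = 0.9589 − 0.655 = 0.3039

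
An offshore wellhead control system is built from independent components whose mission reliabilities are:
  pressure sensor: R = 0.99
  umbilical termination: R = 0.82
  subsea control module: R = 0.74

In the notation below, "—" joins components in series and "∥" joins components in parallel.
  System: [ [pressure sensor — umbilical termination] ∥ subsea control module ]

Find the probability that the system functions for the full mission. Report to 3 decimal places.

0.951

Series (pressure sensor and umbilical termination): 0.99000 × 0.82000 = 0.81180
Parallel ([0.81180] and subsea control module): 1 − (1 − 0.81180)(1 − 0.74000) = 0.951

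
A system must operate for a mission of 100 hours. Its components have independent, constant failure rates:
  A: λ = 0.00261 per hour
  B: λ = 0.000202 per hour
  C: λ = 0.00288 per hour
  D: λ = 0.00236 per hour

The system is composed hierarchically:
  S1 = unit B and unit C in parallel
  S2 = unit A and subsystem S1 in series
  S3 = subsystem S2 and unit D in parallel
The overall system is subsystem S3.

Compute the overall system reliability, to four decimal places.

R(A) = exp(−0.00261 × 100) = 0.770281
R(B) = exp(−0.000202 × 100) = 0.980003
R(C) = exp(−0.00288 × 100) = 0.749762
R(D) = exp(−0.00236 × 100) = 0.789781
Parallel (B and C): 1 − (1 − 0.980003)(1 − 0.749762) = 0.994996
Series (A and [0.994996]): 0.770281 × 0.994996 = 0.766427
Parallel ([0.766427] and D): 1 − (1 − 0.766427)(1 − 0.789781) = 0.9509

0.9509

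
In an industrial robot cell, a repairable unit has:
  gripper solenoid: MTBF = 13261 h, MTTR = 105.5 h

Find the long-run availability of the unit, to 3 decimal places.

A(gripper solenoid) = MTBF/(MTBF+MTTR) = 13261/(13261+105.5) = 0.992

0.992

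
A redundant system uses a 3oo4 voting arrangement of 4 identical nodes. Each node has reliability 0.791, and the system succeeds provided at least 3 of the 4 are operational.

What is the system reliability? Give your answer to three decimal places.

0.805

R = Σ_{i=3}^{4} C(4,i) p^i (1−p)^{4−i} with p = 0.791
C(4,3)·0.791^3·0.209^1 = 0.41375
C(4,4)·0.791^4·0.209^0 = 0.39148
Sum = 0.805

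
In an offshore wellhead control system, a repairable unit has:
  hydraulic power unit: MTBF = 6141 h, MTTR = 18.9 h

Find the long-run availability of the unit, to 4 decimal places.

0.9969

A(hydraulic power unit) = MTBF/(MTBF+MTTR) = 6141/(6141+18.9) = 0.9969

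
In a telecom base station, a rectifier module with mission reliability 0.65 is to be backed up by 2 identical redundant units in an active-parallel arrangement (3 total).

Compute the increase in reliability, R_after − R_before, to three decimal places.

0.307

R_before = 0.65
R_after = 1 − (1 − 0.65)^3 = 0.957
ΔR = 0.957 − 0.65 = 0.307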